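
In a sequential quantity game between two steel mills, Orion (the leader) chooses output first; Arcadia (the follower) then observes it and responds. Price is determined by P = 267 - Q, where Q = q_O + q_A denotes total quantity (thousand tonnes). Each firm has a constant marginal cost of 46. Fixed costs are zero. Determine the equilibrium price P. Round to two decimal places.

The follower Arcadia best-responds to any q_O: π_A = (267 - Q)q_A - 46q_A.
Setting the follower's marginal profit to zero, 221 - q_O - 2q_A = 0, i.e. q_A = (221 - q_O)/2.
The leader anticipates this reaction. Substituting into P = 267 - Q gives P = 313/2 - (1/2)q_O, so π_O = (313/2 - (1/2)q_O)q_O - 46q_O.
The leader's first-order condition 221/2 - q_O = 0 yields q_O = 221/2.
Then q_A = (221 - 221/2)/2 = 221/4.
Total output Q = 663/4, so price P = 267 - 663/4 = 405/4.

101.25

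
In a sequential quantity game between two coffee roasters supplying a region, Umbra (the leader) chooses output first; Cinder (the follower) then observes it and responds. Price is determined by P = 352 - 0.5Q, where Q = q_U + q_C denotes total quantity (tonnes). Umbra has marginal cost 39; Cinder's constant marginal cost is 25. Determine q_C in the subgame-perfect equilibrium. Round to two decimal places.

The follower Cinder best-responds to any q_U: π_C = (352 - 0.5Q)q_C - 25q_C.
Setting the follower's marginal profit to zero, 327 - (1/2)q_U - q_C = 0, i.e. q_C = (327 - (1/2)q_U).
Umbra substitutes q_C(q_U) into its own profit: π_U = q_U(352 - (1/2)q_U - (327 - (1/2)q_U)/2) - 39q_U = (377/2 - (1/4)q_U)q_U - 39q_U.
The leader's first-order condition 299/2 - (1/2)q_U = 0 yields q_U = 299.
Then q_C = (327 - (1/2)·299) = 355/2.

177.50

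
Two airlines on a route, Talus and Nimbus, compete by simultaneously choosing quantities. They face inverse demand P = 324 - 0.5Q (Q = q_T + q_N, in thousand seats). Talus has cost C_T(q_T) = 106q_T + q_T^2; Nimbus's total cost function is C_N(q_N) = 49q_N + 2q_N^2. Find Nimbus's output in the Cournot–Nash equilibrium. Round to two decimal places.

48.54

Talus's profit: π_T = (324 - 0.5Q)q_T - (106q_T + q_T²). Setting ∂π_T/∂q_T = 0: 218 - 3q_T - (1/2)(q_N) = 0.
Nimbus's profit: π_N = (324 - 0.5Q)q_N - (49q_N + 2q_N²). Setting ∂π_N/∂q_N = 0: 275 - 5q_N - (1/2)(q_T) = 0.
Best responses: q_T = (218 - (1/2)q_N)/3, q_N = (275 - (1/2)q_T)/5.
Substituting one into the other gives q_T = 64.5763 and q_N = 48.5424.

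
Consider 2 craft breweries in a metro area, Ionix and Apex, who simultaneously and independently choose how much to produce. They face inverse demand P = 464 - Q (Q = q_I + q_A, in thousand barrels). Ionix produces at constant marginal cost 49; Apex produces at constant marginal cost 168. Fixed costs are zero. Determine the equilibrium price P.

227

Ionix's profit: π_I = (464 - Q)q_I - (49q_I). Setting ∂π_I/∂q_I = 0: 415 - 2q_I - (q_A) = 0.
Apex's first-order condition: 296 - 2q_A - (q_I) = 0.
Best responses: q_I = (415 - q_A)/2, q_A = (296 - q_I)/2.
Substituting one into the other gives q_I = 178 and q_A = 59.
Total output Q = 237, so price P = 464 - 237 = 227.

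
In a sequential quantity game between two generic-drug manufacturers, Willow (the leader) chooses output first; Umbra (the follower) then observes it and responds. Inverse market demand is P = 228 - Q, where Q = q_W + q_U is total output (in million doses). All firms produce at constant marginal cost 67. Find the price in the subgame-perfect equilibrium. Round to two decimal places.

107.25

The follower Umbra best-responds to any q_W: π_U = (228 - Q)q_U - 67q_U.
Setting the follower's marginal profit to zero, 161 - q_W - 2q_U = 0, i.e. q_U = (161 - q_W)/2.
Willow substitutes q_U(q_W) into its own profit: π_W = q_W(228 - q_W - (161 - q_W)/2) - 67q_W = (295/2 - (1/2)q_W)q_W - 67q_W.
Leader FOC: 161/2 - q_W = 0, so q_W = 161/2.
Then q_U = (161 - 161/2)/2 = 161/4.
Total output Q = 483/4, so price P = 228 - 483/4 = 429/4.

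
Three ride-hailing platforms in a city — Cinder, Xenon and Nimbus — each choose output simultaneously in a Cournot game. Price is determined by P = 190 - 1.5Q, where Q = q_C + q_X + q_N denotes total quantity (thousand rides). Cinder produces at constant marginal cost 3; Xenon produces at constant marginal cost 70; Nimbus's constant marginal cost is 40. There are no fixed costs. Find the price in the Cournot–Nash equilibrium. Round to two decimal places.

Cinder's profit: π_C = (190 - 1.5Q)q_C - (3q_C). Setting ∂π_C/∂q_C = 0: 187 - 3q_C - (3/2)(q_X + q_N) = 0.
Xenon's profit: π_X = (190 - 1.5Q)q_X - (70q_X). Setting ∂π_X/∂q_X = 0: 120 - 3q_X - (3/2)(q_C + q_N) = 0.
Nimbus's profit: π_N = (190 - 1.5Q)q_N - (40q_N). Setting ∂π_N/∂q_N = 0: 150 - 3q_N - (3/2)(q_C + q_X) = 0.
Summing all 3 equations gives 457 − 6Q = 0, hence Q = 457/6.
Back-substituting: q_C = (187 − 457/4)/(3/2) = 97/2, q_X = (120 − 457/4)/(3/2) = 23/6, q_N = (150 − 457/4)/(3/2) = 143/6.
Total output Q = 457/6, so price P = 190 - (3/2)·(457/6) = 303/4.

75.75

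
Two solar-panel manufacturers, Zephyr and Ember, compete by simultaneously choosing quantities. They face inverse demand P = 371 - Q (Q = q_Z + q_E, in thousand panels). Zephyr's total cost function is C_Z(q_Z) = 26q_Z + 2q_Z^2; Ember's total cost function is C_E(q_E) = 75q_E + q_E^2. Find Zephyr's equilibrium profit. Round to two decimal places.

6663.83

Zephyr's profit: π_Z = (371 - Q)q_Z - (26q_Z + 2q_Z²). Setting ∂π_Z/∂q_Z = 0: 345 - 6q_Z - (q_E) = 0.
Ember's profit: π_E = (371 - Q)q_E - (75q_E + q_E²). Setting ∂π_E/∂q_E = 0: 296 - 4q_E - (q_Z) = 0.
Best responses: q_Z = (345 - q_E)/6, q_E = (296 - q_Z)/4.
Substituting one into the other gives q_Z = 1084/23 and q_E = 1431/23.
Price P = 371 - 109.3478 = 261.6522.
Zephyr's profit: 261.6522·(1084/23) - 26·(1084/23) - 2(1084/23)² = 6663.8336.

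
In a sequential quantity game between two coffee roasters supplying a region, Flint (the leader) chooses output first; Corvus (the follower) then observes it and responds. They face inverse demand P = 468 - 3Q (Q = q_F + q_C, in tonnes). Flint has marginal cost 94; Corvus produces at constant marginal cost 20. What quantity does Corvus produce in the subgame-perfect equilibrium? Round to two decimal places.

Solve by backward induction. Given q_F, the follower Corvus maximises π_C = (468 - 3q_F - 3q_C)q_C - 20q_C.
Setting the follower's marginal profit to zero, 448 - 3q_F - 6q_C = 0, i.e. q_C = (448 - 3q_F)/6.
Flint substitutes q_C(q_F) into its own profit: π_F = q_F(468 - 3q_F - (448 - 3q_F)/2) - 94q_F = (244 - (3/2)q_F)q_F - 94q_F.
Maximising: ∂π_F/∂q_F = 150 - 3q_F = 0, giving q_F = 50.
Then q_C = (448 - 3·50)/6 = 149/3.

49.67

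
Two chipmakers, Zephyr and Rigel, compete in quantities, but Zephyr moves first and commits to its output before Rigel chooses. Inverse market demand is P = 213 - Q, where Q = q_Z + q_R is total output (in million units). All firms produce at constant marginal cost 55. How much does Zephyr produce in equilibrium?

79

Solve by backward induction. Given q_Z, the follower Rigel maximises π_R = (213 - q_Z - q_R)q_R - 55q_R.
Follower FOC: 158 - q_Z - 2q_R = 0, so q_R(q_Z) = (158 - q_Z)/2.
The leader anticipates this reaction. Substituting into P = 213 - Q gives P = 134 - (1/2)q_Z, so π_Z = (134 - (1/2)q_Z)q_Z - 55q_Z.
Leader FOC: 79 - q_Z = 0, so q_Z = 79.
Then q_R = (158 - 79)/2 = 79/2.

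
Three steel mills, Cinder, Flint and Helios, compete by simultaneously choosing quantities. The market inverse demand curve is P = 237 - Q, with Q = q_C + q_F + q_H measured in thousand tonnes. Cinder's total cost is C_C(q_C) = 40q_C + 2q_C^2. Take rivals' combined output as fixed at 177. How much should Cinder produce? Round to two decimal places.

With rivals' combined output fixed at 177, Cinder's profit is π_C = (237 - 177 - q_C)q_C - (40q_C + 2q_C²) = (60 - q_C)q_C - (40q_C + 2q_C²).
∂π_C/∂q_C = 20 - 6q_C = 0, so q_C = 10/3.

3.33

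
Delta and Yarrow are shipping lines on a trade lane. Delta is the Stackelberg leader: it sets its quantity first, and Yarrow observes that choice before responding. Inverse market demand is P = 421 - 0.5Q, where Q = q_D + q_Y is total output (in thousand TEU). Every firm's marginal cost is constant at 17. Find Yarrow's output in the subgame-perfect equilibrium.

202

The follower Yarrow best-responds to any q_D: π_Y = (421 - 0.5Q)q_Y - 17q_Y.
Follower FOC: 404 - (1/2)q_D - q_Y = 0, so q_Y(q_D) = (404 - (1/2)q_D).
The leader anticipates this reaction. Substituting into P = 421 - 0.5Q gives P = 219 - (1/4)q_D, so π_D = (219 - (1/4)q_D)q_D - 17q_D.
The leader's first-order condition 202 - (1/2)q_D = 0 yields q_D = 404.
Then q_Y = (404 - (1/2)·404) = 202.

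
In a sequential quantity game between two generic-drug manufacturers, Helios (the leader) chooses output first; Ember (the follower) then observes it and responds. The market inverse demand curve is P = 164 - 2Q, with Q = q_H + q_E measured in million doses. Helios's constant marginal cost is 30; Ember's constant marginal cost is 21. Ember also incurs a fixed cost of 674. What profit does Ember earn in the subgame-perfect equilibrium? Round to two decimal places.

136.03

Solve by backward induction. Given q_H, the follower Ember maximises π_E = (164 - 2q_H - 2q_E)q_E - 21q_E.
Follower FOC: 143 - 2q_H - 4q_E = 0, so q_E(q_H) = (143 - 2q_H)/4.
The leader anticipates this reaction. Substituting into P = 164 - 2Q gives P = 185/2 - q_H, so π_H = (185/2 - q_H)q_H - 30q_H.
Leader FOC: 125/2 - 2q_H = 0, so q_H = 125/4.
Then q_E = (143 - 2·(125/4))/4 = 161/8.
Price P = 164 - 2·(411/8) = 245/4.
Ember's profit: (245/4 - 21)·(161/8) - 674 = 136.0313.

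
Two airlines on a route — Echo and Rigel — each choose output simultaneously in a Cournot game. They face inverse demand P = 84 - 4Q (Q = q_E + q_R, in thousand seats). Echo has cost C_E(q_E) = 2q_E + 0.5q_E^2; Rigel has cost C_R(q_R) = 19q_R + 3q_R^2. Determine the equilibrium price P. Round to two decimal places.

Echo's profit: π_E = (84 - 4Q)q_E - (2q_E + (1/2)q_E²). Setting ∂π_E/∂q_E = 0: 82 - 9q_E - 4(q_R) = 0.
Rigel's first-order condition: 65 - 14q_R - 4(q_E) = 0.
Best responses: q_E = (82 - 4q_R)/9, q_R = (65 - 4q_E)/14.
Substituting one into the other gives q_E = 444/55 and q_R = 257/110.
Total output Q = 229/22, so price P = 84 - 4·(229/22) = 466/11.

42.36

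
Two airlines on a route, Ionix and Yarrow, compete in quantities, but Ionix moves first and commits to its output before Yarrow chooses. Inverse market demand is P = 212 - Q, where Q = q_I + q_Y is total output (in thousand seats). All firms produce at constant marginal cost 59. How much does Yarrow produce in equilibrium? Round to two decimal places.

38.25

The follower Yarrow best-responds to any q_I: π_Y = (212 - Q)q_Y - 59q_Y.
Setting the follower's marginal profit to zero, 153 - q_I - 2q_Y = 0, i.e. q_Y = (153 - q_I)/2.
Ionix substitutes q_Y(q_I) into its own profit: π_I = q_I(212 - q_I - (153 - q_I)/2) - 59q_I = (271/2 - (1/2)q_I)q_I - 59q_I.
Maximising: ∂π_I/∂q_I = 153/2 - q_I = 0, giving q_I = 153/2.
Then q_Y = (153 - 153/2)/2 = 153/4.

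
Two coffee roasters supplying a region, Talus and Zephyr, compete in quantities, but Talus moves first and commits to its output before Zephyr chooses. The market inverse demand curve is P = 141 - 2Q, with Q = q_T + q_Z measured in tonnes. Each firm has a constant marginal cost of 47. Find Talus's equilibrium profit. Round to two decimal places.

552.25

Solve by backward induction. Given q_T, the follower Zephyr maximises π_Z = (141 - 2q_T - 2q_Z)q_Z - 47q_Z.
∂π_Z/∂q_Z = 94 - 2q_T - 4q_Z = 0 gives the reaction function q_Z = (94 - 2q_T)/4.
Talus substitutes q_Z(q_T) into its own profit: π_T = q_T(141 - 2q_T - (94 - 2q_T)/2) - 47q_T = (94 - q_T)q_T - 47q_T.
Maximising: ∂π_T/∂q_T = 47 - 2q_T = 0, giving q_T = 47/2.
Then q_Z = (94 - 2·(47/2))/4 = 47/4.
Price P = 141 - 2·(141/4) = 141/2.
Talus's profit: (141/2 - 47)·(47/2) = 552.2500.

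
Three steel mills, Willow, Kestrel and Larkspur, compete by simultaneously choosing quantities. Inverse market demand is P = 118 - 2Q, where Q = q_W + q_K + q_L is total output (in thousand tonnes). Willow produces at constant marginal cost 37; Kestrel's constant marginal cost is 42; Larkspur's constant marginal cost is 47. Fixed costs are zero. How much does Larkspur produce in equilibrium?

7

Willow's profit: π_W = (118 - 2Q)q_W - (37q_W). Setting ∂π_W/∂q_W = 0: 81 - 4q_W - 2(q_K + q_L) = 0.
Kestrel's profit: π_K = (118 - 2Q)q_K - (42q_K). Setting ∂π_K/∂q_K = 0: 76 - 4q_K - 2(q_W + q_L) = 0.
Larkspur's first-order condition: 71 - 4q_L - 2(q_W + q_K) = 0.
Summing all 3 equations gives 228 − 8Q = 0, hence Q = 57/2.
Back-substituting: q_W = (81 − 57)/2 = 12, q_K = (76 − 57)/2 = 19/2, q_L = (71 − 57)/2 = 7.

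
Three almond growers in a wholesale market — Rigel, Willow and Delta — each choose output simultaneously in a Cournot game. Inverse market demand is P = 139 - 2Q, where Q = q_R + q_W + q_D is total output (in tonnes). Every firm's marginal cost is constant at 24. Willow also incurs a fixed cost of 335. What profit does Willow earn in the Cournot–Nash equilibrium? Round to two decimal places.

A representative firm's profit is π_i = q_i(139 - 2Q) - 24q_i.
First-order condition (treating rivals' output as given): 115 - 4q_i - 2·Σ_{j≠i} q_j = 0.
By symmetry each firm produces the same amount; substituting Σ_{j≠i} q_j = 2q_i yields q_i = 115/8.
Price P = 139 - 2·(345/8) = 211/4.
Willow's profit: (211/4 - 24)·(115/8) - 335 = 78.2813.

78.28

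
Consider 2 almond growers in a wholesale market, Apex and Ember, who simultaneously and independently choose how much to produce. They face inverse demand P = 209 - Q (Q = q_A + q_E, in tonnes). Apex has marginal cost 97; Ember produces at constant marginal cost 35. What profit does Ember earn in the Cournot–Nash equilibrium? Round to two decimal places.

6188.44

Apex's profit: π_A = (209 - Q)q_A - (97q_A). Setting ∂π_A/∂q_A = 0: 112 - 2q_A - (q_E) = 0.
Ember's first-order condition: 174 - 2q_E - (q_A) = 0.
Rearranging gives the reaction functions q_A = (112 - q_E)/2 and q_E = (174 - q_A)/2.
Solving the pair: q_A = 50/3, q_E = 236/3.
Price P = 209 - 286/3 = 341/3.
Ember's profit: (341/3 - 35)·(236/3) = 6188.4444.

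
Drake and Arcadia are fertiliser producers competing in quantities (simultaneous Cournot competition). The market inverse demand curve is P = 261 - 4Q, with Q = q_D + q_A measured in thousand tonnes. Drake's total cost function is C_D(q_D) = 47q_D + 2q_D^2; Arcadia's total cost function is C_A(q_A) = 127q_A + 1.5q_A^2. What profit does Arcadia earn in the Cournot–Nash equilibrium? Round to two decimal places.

Drake's profit: π_D = (261 - 4Q)q_D - (47q_D + 2q_D²). Setting ∂π_D/∂q_D = 0: 214 - 12q_D - 4(q_A) = 0.
Arcadia's profit: π_A = (261 - 4Q)q_A - (127q_A + (3/2)q_A²). Setting ∂π_A/∂q_A = 0: 134 - 11q_A - 4(q_D) = 0.
Best responses: q_D = (214 - 4q_A)/12, q_A = (134 - 4q_D)/11.
Substituting one into the other gives q_D = 909/58 and q_A = 188/29.
Price P = 261 - 4·(1285/58) = 172.3793.
Arcadia's profit: 172.3793·(188/29) - 127·(188/29) - (3/2)(188/29)² = 231.1439.

231.14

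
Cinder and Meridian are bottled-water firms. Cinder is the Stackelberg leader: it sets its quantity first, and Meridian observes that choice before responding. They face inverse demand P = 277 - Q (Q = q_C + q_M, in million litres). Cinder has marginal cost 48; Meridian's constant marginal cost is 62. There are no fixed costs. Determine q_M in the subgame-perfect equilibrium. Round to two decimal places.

46.75

Solve by backward induction. Given q_C, the follower Meridian maximises π_M = (277 - q_C - q_M)q_M - 62q_M.
∂π_M/∂q_M = 215 - q_C - 2q_M = 0 gives the reaction function q_M = (215 - q_C)/2.
The leader anticipates this reaction. Substituting into P = 277 - Q gives P = 339/2 - (1/2)q_C, so π_C = (339/2 - (1/2)q_C)q_C - 48q_C.
Leader FOC: 243/2 - q_C = 0, so q_C = 243/2.
Then q_M = (215 - 243/2)/2 = 187/4.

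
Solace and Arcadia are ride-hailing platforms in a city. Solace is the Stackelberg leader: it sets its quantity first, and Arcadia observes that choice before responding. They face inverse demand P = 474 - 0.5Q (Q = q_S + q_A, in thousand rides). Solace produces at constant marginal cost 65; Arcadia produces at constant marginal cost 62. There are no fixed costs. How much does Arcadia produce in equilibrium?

209

Solve by backward induction. Given q_S, the follower Arcadia maximises π_A = (474 - (1/2)q_S - (1/2)q_A)q_A - 62q_A.
∂π_A/∂q_A = 412 - (1/2)q_S - q_A = 0 gives the reaction function q_A = (412 - (1/2)q_S).
The leader anticipates this reaction. Substituting into P = 474 - 0.5Q gives P = 268 - (1/4)q_S, so π_S = (268 - (1/4)q_S)q_S - 65q_S.
Leader FOC: 203 - (1/2)q_S = 0, so q_S = 406.
Then q_A = (412 - (1/2)·406) = 209.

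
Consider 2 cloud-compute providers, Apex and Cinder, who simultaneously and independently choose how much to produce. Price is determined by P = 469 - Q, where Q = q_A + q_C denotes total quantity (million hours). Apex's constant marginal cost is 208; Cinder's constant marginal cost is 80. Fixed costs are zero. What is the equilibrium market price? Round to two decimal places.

252.33

Apex's profit: π_A = (469 - Q)q_A - (208q_A). Setting ∂π_A/∂q_A = 0: 261 - 2q_A - (q_C) = 0.
Cinder's first-order condition: 389 - 2q_C - (q_A) = 0.
Best responses: q_A = (261 - q_C)/2, q_C = (389 - q_A)/2.
Solving the pair: q_A = 133/3, q_C = 517/3.
Total output Q = 650/3, so price P = 469 - 650/3 = 757/3.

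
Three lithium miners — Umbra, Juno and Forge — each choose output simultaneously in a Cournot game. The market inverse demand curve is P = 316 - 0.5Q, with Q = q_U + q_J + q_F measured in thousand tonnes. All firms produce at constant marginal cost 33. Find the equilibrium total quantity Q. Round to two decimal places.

424.50

Each firm earns π_i = (316 - 0.5Q)q_i - 33q_i.
Setting ∂π_i/∂q_i = 0 with rivals' quantities fixed: 283 - q_i - (1/2)·Σ_{j≠i} q_j = 0.
With identical firms every q_j equals q_i, so Σ_{j≠i} q_j = 2q_i and 283 = 2q_i, giving q_i = 283/2.
Total output Q = 283/2 + 283/2 + 283/2 = 849/2.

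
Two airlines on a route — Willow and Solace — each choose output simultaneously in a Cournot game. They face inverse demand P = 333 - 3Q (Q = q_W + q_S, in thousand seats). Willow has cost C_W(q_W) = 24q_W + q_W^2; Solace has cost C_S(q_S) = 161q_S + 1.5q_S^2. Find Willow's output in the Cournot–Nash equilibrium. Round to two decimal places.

35.95

Willow's profit: π_W = (333 - 3Q)q_W - (24q_W + q_W²). Setting ∂π_W/∂q_W = 0: 309 - 8q_W - 3(q_S) = 0.
Solace's first-order condition: 172 - 9q_S - 3(q_W) = 0.
So q_W = (309 - 3q_S)/8 and q_S = (172 - 3q_W)/9.
Solving the pair: q_W = 755/21, q_S = 449/63.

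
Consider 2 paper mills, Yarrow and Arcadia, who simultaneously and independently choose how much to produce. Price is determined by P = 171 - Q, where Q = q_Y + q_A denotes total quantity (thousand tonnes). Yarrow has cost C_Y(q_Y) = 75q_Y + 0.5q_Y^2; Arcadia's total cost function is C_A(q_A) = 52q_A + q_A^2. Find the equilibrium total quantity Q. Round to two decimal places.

47.82

Yarrow's profit: π_Y = (171 - Q)q_Y - (75q_Y + (1/2)q_Y²). Setting ∂π_Y/∂q_Y = 0: 96 - 3q_Y - (q_A) = 0.
Arcadia's profit: π_A = (171 - Q)q_A - (52q_A + q_A²). Setting ∂π_A/∂q_A = 0: 119 - 4q_A - (q_Y) = 0.
So q_Y = (96 - q_A)/3 and q_A = (119 - q_Y)/4.
Solving the pair: q_Y = 265/11, q_A = 261/11.
Total output Q = 265/11 + 261/11 = 526/11.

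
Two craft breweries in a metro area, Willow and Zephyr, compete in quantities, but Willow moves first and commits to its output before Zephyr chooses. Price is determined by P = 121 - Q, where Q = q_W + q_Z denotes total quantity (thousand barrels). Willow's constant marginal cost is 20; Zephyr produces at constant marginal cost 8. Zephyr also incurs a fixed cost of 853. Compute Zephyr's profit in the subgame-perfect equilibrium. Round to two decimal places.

320.06

The follower Zephyr best-responds to any q_W: π_Z = (121 - Q)q_Z - 8q_Z.
∂π_Z/∂q_Z = 113 - q_W - 2q_Z = 0 gives the reaction function q_Z = (113 - q_W)/2.
The leader anticipates this reaction. Substituting into P = 121 - Q gives P = 129/2 - (1/2)q_W, so π_W = (129/2 - (1/2)q_W)q_W - 20q_W.
The leader's first-order condition 89/2 - q_W = 0 yields q_W = 89/2.
Then q_Z = (113 - 89/2)/2 = 137/4.
Price P = 121 - 315/4 = 169/4.
Zephyr's profit: (169/4 - 8)·(137/4) - 853 = 320.0625.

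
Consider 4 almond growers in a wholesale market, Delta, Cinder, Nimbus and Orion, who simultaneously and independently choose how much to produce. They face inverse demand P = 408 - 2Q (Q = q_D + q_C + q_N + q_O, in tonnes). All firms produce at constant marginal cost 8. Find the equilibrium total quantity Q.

160

A representative firm's profit is π_i = q_i(408 - 2Q) - 8q_i.
First-order condition (treating rivals' output as given): 400 - 4q_i - 2·Σ_{j≠i} q_j = 0.
With identical firms every q_j equals q_i, so Σ_{j≠i} q_j = 3q_i and 400 = 10q_i, giving q_i = 40.
Total output Q = 40 + 40 + 40 + 40 = 160.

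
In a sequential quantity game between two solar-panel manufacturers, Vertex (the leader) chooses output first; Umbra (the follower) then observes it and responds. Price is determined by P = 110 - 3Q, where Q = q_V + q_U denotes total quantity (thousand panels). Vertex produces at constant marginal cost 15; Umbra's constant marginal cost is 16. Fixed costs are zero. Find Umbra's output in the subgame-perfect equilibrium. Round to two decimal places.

Solve by backward induction. Given q_V, the follower Umbra maximises π_U = (110 - 3q_V - 3q_U)q_U - 16q_U.
∂π_U/∂q_U = 94 - 3q_V - 6q_U = 0 gives the reaction function q_U = (94 - 3q_V)/6.
Vertex substitutes q_U(q_V) into its own profit: π_V = q_V(110 - 3q_V - (94 - 3q_V)/2) - 15q_V = (63 - (3/2)q_V)q_V - 15q_V.
The leader's first-order condition 48 - 3q_V = 0 yields q_V = 16.
Then q_U = (94 - 3·16)/6 = 23/3.

7.67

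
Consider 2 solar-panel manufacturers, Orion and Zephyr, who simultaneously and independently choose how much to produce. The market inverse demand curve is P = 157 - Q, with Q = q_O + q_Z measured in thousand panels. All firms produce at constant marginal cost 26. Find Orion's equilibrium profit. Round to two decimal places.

Each firm earns π_i = (157 - Q)q_i - 26q_i.
First-order condition (treating rivals' output as given): 131 - 2q_i - q_j = 0.
With identical firms every q_j equals q_i, so q_j = q_i and 131 = 3q_i, giving q_i = 131/3.
Price P = 157 - 262/3 = 209/3.
Orion's profit: (209/3 - 26)·(131/3) = 1906.7778.

1906.78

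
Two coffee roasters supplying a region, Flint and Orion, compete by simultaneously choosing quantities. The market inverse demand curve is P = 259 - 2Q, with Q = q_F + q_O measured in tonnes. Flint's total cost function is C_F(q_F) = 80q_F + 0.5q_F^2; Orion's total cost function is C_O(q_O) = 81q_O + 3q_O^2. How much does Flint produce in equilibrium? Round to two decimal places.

31.17

Flint's profit: π_F = (259 - 2Q)q_F - (80q_F + (1/2)q_F²). Setting ∂π_F/∂q_F = 0: 179 - 5q_F - 2(q_O) = 0.
Orion's first-order condition: 178 - 10q_O - 2(q_F) = 0.
Rearranging gives the reaction functions q_F = (179 - 2q_O)/5 and q_O = (178 - 2q_F)/10.
Solving the pair: q_F = 717/23, q_O = 266/23.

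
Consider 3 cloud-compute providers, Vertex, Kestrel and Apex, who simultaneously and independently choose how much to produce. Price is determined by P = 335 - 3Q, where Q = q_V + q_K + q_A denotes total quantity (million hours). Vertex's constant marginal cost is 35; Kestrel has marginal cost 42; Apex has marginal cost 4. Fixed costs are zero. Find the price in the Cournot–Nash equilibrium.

Vertex's profit: π_V = (335 - 3Q)q_V - (35q_V). Setting ∂π_V/∂q_V = 0: 300 - 6q_V - 3(q_K + q_A) = 0.
Kestrel's profit: π_K = (335 - 3Q)q_K - (42q_K). Setting ∂π_K/∂q_K = 0: 293 - 6q_K - 3(q_V + q_A) = 0.
Apex's first-order condition: 331 - 6q_A - 3(q_V + q_K) = 0.
Adding the 3 first-order conditions: 924 − 12Q = 0, so Q = 77.
Back-substituting: q_V = (300 − 231)/3 = 23, q_K = (293 − 231)/3 = 62/3, q_A = (331 − 231)/3 = 100/3.
Total output Q = 77, so price P = 335 - 3·77 = 104.

104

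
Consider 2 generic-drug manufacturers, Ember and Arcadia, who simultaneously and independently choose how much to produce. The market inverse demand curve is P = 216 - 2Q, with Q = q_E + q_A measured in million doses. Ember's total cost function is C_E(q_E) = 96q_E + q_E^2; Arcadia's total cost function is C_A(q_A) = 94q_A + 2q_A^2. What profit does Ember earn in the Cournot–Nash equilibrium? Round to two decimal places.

Ember's profit: π_E = (216 - 2Q)q_E - (96q_E + q_E²). Setting ∂π_E/∂q_E = 0: 120 - 6q_E - 2(q_A) = 0.
Arcadia's first-order condition: 122 - 8q_A - 2(q_E) = 0.
Best responses: q_E = (120 - 2q_A)/6, q_A = (122 - 2q_E)/8.
Solving the pair: q_E = 179/11, q_A = 123/11.
Price P = 216 - 2·(302/11) = 1772/11.
Ember's profit: (1772/11)·(179/11) - 96·(179/11) - (179/11)² = 794.4050.

794.40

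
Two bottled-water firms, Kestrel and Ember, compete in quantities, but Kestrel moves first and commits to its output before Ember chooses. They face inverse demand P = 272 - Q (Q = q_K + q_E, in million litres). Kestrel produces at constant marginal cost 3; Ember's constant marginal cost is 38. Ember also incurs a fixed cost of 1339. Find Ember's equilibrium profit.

342

The follower Ember best-responds to any q_K: π_E = (272 - Q)q_E - 38q_E.
Follower FOC: 234 - q_K - 2q_E = 0, so q_E(q_K) = (234 - q_K)/2.
The leader anticipates this reaction. Substituting into P = 272 - Q gives P = 155 - (1/2)q_K, so π_K = (155 - (1/2)q_K)q_K - 3q_K.
The leader's first-order condition 152 - q_K = 0 yields q_K = 152.
Then q_E = (234 - 152)/2 = 41.
Price P = 272 - 193 = 79.
Ember's profit: (79 - 38)·41 - 1339 = 342.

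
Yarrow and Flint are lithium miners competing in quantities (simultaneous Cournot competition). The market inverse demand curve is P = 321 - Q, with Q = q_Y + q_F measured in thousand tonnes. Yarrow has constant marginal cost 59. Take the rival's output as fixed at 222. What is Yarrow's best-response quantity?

With the rival's output fixed at 222, Yarrow's profit is π_Y = (321 - 222 - q_Y)q_Y - (59q_Y) = (99 - q_Y)q_Y - (59q_Y).
∂π_Y/∂q_Y = 40 - 2q_Y = 0, so q_Y = 20.

20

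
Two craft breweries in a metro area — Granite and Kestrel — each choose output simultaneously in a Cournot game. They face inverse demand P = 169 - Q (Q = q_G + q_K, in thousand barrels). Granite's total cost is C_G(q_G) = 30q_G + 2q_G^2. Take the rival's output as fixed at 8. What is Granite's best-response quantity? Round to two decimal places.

21.83

With the rival's output fixed at 8, Granite's profit is π_G = (169 - 8 - q_G)q_G - (30q_G + 2q_G²) = (161 - q_G)q_G - (30q_G + 2q_G²).
∂π_G/∂q_G = 131 - 6q_G = 0, so q_G = 131/6.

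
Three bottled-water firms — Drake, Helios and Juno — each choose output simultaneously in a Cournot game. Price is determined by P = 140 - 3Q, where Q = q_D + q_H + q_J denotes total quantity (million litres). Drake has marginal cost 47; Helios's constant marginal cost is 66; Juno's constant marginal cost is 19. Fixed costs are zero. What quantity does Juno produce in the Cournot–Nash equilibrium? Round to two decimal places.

16.33

Drake's profit: π_D = (140 - 3Q)q_D - (47q_D). Setting ∂π_D/∂q_D = 0: 93 - 6q_D - 3(q_H + q_J) = 0.
Helios's profit: π_H = (140 - 3Q)q_H - (66q_H). Setting ∂π_H/∂q_H = 0: 74 - 6q_H - 3(q_D + q_J) = 0.
Juno's profit: π_J = (140 - 3Q)q_J - (19q_J). Setting ∂π_J/∂q_J = 0: 121 - 6q_J - 3(q_D + q_H) = 0.
Adding the 3 first-order conditions: 288 − 12Q = 0, so Q = 24.
Back-substituting: q_D = (93 − 72)/3 = 7, q_H = (74 − 72)/3 = 2/3, q_J = (121 − 72)/3 = 49/3.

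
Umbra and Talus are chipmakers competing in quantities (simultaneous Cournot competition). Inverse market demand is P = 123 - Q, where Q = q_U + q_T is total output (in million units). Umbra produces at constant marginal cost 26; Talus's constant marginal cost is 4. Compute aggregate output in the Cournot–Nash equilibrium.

Umbra's profit: π_U = (123 - Q)q_U - (26q_U). Setting ∂π_U/∂q_U = 0: 97 - 2q_U - (q_T) = 0.
Talus's profit: π_T = (123 - Q)q_T - (4q_T). Setting ∂π_T/∂q_T = 0: 119 - 2q_T - (q_U) = 0.
Best responses: q_U = (97 - q_T)/2, q_T = (119 - q_U)/2.
Substituting one into the other gives q_U = 25 and q_T = 47.
Total output Q = 25 + 47 = 72.

72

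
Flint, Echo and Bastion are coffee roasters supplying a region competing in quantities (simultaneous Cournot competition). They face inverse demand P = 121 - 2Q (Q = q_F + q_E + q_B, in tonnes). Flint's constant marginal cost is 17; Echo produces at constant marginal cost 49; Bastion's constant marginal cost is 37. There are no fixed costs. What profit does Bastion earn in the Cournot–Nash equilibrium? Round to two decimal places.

Flint's profit: π_F = (121 - 2Q)q_F - (17q_F). Setting ∂π_F/∂q_F = 0: 104 - 4q_F - 2(q_E + q_B) = 0.
Echo's profit: π_E = (121 - 2Q)q_E - (49q_E). Setting ∂π_E/∂q_E = 0: 72 - 4q_E - 2(q_F + q_B) = 0.
Bastion's first-order condition: 84 - 4q_B - 2(q_F + q_E) = 0.
Adding the 3 conditions: 260 − 4Q − 4Q = 0, i.e. Q = 65/2.
Back-substituting: q_F = (104 − 65)/2 = 39/2, q_E = (72 − 65)/2 = 7/2, q_B = (84 − 65)/2 = 19/2.
Price P = 121 - 2·(65/2) = 56.
Bastion's profit: (56 - 37)·(19/2) = 361/2.

180.50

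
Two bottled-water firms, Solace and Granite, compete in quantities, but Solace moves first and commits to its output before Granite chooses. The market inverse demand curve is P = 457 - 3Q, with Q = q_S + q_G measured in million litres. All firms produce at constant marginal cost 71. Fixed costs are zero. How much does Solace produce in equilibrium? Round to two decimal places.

Solve by backward induction. Given q_S, the follower Granite maximises π_G = (457 - 3q_S - 3q_G)q_G - 71q_G.
Follower FOC: 386 - 3q_S - 6q_G = 0, so q_G(q_S) = (386 - 3q_S)/6.
Solace substitutes q_G(q_S) into its own profit: π_S = q_S(457 - 3q_S - (386 - 3q_S)/2) - 71q_S = (264 - (3/2)q_S)q_S - 71q_S.
Leader FOC: 193 - 3q_S = 0, so q_S = 193/3.
Then q_G = (386 - 3·(193/3))/6 = 193/6.

64.33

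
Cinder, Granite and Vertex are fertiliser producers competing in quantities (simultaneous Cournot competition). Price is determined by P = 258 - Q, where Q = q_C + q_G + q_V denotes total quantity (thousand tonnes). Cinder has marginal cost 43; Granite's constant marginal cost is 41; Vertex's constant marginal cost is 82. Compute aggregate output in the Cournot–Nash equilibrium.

Cinder's profit: π_C = (258 - Q)q_C - (43q_C). Setting ∂π_C/∂q_C = 0: 215 - 2q_C - (q_G + q_V) = 0.
Granite's first-order condition: 217 - 2q_G - (q_C + q_V) = 0.
Vertex's first-order condition: 176 - 2q_V - (q_C + q_G) = 0.
Adding the 3 conditions: 608 − 2Q − 2Q = 0, i.e. Q = 152.
Back-substituting: q_C = (215 − 152) = 63, q_G = (217 − 152) = 65, q_V = (176 − 152) = 24.
Total output Q = 63 + 65 + 24 = 152.

152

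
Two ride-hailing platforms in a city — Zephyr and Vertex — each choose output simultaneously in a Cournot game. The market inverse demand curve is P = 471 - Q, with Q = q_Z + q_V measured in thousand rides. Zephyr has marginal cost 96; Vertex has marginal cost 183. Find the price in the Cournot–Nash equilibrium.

Zephyr's profit: π_Z = (471 - Q)q_Z - (96q_Z). Setting ∂π_Z/∂q_Z = 0: 375 - 2q_Z - (q_V) = 0.
Vertex's profit: π_V = (471 - Q)q_V - (183q_V). Setting ∂π_V/∂q_V = 0: 288 - 2q_V - (q_Z) = 0.
Rearranging gives the reaction functions q_Z = (375 - q_V)/2 and q_V = (288 - q_Z)/2.
Solving the pair: q_Z = 154, q_V = 67.
Total output Q = 221, so price P = 471 - 221 = 250.

250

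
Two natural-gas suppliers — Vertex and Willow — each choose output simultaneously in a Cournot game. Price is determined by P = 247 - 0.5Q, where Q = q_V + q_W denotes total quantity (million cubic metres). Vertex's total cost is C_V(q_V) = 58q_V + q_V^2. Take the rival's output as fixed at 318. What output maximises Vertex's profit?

With the rival's output fixed at 318, Vertex's profit is π_V = (247 - (1/2)·318 - (1/2)q_V)q_V - (58q_V + q_V²) = (88 - (1/2)q_V)q_V - (58q_V + q_V²).
∂π_V/∂q_V = 30 - 3q_V = 0, so q_V = 10.

10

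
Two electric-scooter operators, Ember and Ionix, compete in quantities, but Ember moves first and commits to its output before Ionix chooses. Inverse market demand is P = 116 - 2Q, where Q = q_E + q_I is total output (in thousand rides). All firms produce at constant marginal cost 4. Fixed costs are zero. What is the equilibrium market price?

Solve by backward induction. Given q_E, the follower Ionix maximises π_I = (116 - 2q_E - 2q_I)q_I - 4q_I.
Setting the follower's marginal profit to zero, 112 - 2q_E - 4q_I = 0, i.e. q_I = (112 - 2q_E)/4.
Ember substitutes q_I(q_E) into its own profit: π_E = q_E(116 - 2q_E - (112 - 2q_E)/2) - 4q_E = (60 - q_E)q_E - 4q_E.
The leader's first-order condition 56 - 2q_E = 0 yields q_E = 28.
Then q_I = (112 - 2·28)/4 = 14.
Total output Q = 42, so price P = 116 - 2·42 = 32.

32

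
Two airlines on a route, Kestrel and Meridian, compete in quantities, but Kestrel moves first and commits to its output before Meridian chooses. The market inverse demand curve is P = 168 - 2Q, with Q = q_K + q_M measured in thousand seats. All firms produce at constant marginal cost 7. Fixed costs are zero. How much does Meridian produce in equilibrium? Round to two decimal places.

Solve by backward induction. Given q_K, the follower Meridian maximises π_M = (168 - 2q_K - 2q_M)q_M - 7q_M.
Setting the follower's marginal profit to zero, 161 - 2q_K - 4q_M = 0, i.e. q_M = (161 - 2q_K)/4.
Kestrel substitutes q_M(q_K) into its own profit: π_K = q_K(168 - 2q_K - (161 - 2q_K)/2) - 7q_K = (175/2 - q_K)q_K - 7q_K.
The leader's first-order condition 161/2 - 2q_K = 0 yields q_K = 161/4.
Then q_M = (161 - 2·(161/4))/4 = 161/8.

20.13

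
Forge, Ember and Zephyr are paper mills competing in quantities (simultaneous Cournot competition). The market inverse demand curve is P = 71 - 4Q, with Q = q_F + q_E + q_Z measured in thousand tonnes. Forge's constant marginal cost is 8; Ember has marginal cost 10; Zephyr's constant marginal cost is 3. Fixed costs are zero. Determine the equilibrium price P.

23

Forge's profit: π_F = (71 - 4Q)q_F - (8q_F). Setting ∂π_F/∂q_F = 0: 63 - 8q_F - 4(q_E + q_Z) = 0.
Ember's profit: π_E = (71 - 4Q)q_E - (10q_E). Setting ∂π_E/∂q_E = 0: 61 - 8q_E - 4(q_F + q_Z) = 0.
Zephyr's first-order condition: 68 - 8q_Z - 4(q_F + q_E) = 0.
Adding the 3 first-order conditions: 192 − 16Q = 0, so Q = 12.
Back-substituting: q_F = (63 − 48)/4 = 15/4, q_E = (61 − 48)/4 = 13/4, q_Z = (68 − 48)/4 = 5.
Total output Q = 12, so price P = 71 - 4·12 = 23.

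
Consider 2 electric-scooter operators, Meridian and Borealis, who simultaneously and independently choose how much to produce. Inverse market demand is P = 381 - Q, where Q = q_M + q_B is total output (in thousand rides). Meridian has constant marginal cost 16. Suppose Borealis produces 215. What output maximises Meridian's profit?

With the rival's output fixed at 215, Meridian's profit is π_M = (381 - 215 - q_M)q_M - (16q_M) = (166 - q_M)q_M - (16q_M).
∂π_M/∂q_M = 150 - 2q_M = 0, so q_M = 75.

75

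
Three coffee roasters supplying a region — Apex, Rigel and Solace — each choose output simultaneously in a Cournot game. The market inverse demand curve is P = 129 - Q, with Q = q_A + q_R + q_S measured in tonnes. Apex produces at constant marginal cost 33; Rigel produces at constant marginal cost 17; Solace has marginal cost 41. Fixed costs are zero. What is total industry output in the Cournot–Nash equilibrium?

74

Apex's profit: π_A = (129 - Q)q_A - (33q_A). Setting ∂π_A/∂q_A = 0: 96 - 2q_A - (q_R + q_S) = 0.
Rigel's first-order condition: 112 - 2q_R - (q_A + q_S) = 0.
Solace's profit: π_S = (129 - Q)q_S - (41q_S). Setting ∂π_S/∂q_S = 0: 88 - 2q_S - (q_A + q_R) = 0.
Summing all 3 equations gives 296 − 4Q = 0, hence Q = 74.
Back-substituting: q_A = (96 − 74) = 22, q_R = (112 − 74) = 38, q_S = (88 − 74) = 14.
Total output Q = 22 + 38 + 14 = 74.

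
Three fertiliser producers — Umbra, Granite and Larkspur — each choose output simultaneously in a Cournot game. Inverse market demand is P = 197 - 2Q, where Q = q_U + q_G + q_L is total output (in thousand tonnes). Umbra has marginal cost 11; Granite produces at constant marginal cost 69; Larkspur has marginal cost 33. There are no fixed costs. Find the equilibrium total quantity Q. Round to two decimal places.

Umbra's profit: π_U = (197 - 2Q)q_U - (11q_U). Setting ∂π_U/∂q_U = 0: 186 - 4q_U - 2(q_G + q_L) = 0.
Granite's profit: π_G = (197 - 2Q)q_G - (69q_G). Setting ∂π_G/∂q_G = 0: 128 - 4q_G - 2(q_U + q_L) = 0.
Larkspur's first-order condition: 164 - 4q_L - 2(q_U + q_G) = 0.
Adding the 3 conditions: 478 − 4Q − 4Q = 0, i.e. Q = 239/4.
Back-substituting: q_U = (186 − 239/2)/2 = 133/4, q_G = (128 − 239/2)/2 = 17/4, q_L = (164 − 239/2)/2 = 89/4.
Total output Q = 133/4 + 17/4 + 89/4 = 239/4.

59.75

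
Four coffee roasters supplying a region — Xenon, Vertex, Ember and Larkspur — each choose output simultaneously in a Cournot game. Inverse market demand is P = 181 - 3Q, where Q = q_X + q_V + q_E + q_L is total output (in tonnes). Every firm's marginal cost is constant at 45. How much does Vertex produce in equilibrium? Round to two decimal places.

A representative firm's profit is π_i = q_i(181 - 3Q) - 45q_i.
First-order condition (treating rivals' output as given): 136 - 6q_i - 3·Σ_{j≠i} q_j = 0.
By symmetry each firm produces the same amount; substituting Σ_{j≠i} q_j = 3q_i yields q_i = 136/15.

9.07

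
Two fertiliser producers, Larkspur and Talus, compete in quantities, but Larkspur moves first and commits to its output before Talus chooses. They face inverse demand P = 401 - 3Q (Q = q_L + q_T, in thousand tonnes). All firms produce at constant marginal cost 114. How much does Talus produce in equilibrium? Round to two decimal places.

Solve by backward induction. Given q_L, the follower Talus maximises π_T = (401 - 3q_L - 3q_T)q_T - 114q_T.
∂π_T/∂q_T = 287 - 3q_L - 6q_T = 0 gives the reaction function q_T = (287 - 3q_L)/6.
Larkspur substitutes q_T(q_L) into its own profit: π_L = q_L(401 - 3q_L - (287 - 3q_L)/2) - 114q_L = (515/2 - (3/2)q_L)q_L - 114q_L.
The leader's first-order condition 287/2 - 3q_L = 0 yields q_L = 287/6.
Then q_T = (287 - 3·(287/6))/6 = 287/12.

23.92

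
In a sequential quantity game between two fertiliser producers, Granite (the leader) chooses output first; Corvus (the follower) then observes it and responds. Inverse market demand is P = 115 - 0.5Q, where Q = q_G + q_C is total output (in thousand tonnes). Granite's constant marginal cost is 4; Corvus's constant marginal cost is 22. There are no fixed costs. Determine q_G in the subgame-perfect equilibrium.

129

Solve by backward induction. Given q_G, the follower Corvus maximises π_C = (115 - (1/2)q_G - (1/2)q_C)q_C - 22q_C.
Follower FOC: 93 - (1/2)q_G - q_C = 0, so q_C(q_G) = (93 - (1/2)q_G).
Granite substitutes q_C(q_G) into its own profit: π_G = q_G(115 - (1/2)q_G - (93 - (1/2)q_G)/2) - 4q_G = (137/2 - (1/4)q_G)q_G - 4q_G.
The leader's first-order condition 129/2 - (1/2)q_G = 0 yields q_G = 129.
Then q_C = (93 - (1/2)·129) = 57/2.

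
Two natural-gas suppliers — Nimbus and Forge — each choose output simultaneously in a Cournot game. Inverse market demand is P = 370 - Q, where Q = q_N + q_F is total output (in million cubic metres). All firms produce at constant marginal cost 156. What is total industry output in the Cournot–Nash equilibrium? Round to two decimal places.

142.67

Each firm earns π_i = (370 - Q)q_i - 156q_i.
First-order condition (treating rivals' output as given): 214 - 2q_i - q_j = 0.
By symmetry each firm produces the same amount; substituting q_j = q_i yields q_i = 214/3.
Total output Q = 214/3 + 214/3 = 428/3.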